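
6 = 6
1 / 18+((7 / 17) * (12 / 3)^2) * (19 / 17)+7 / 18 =20308 / 2601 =7.81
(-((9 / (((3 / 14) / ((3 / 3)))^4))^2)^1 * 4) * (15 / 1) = -29515781120 / 27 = -1093177078.52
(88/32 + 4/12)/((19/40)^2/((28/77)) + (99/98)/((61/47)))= 176948800/80276757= 2.20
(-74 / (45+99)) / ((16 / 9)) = -37 / 128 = -0.29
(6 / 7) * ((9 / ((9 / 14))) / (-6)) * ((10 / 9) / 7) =-20 / 63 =-0.32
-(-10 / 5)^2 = -4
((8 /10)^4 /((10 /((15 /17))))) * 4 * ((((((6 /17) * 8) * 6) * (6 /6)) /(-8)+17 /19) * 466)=-56546304 /686375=-82.38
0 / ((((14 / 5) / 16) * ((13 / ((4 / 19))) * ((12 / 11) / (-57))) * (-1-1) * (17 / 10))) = 0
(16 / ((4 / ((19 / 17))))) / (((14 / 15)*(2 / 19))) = 5415 / 119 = 45.50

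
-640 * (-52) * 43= 1431040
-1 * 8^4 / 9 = -4096 / 9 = -455.11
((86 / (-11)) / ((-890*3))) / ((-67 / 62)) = -2666 / 983895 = -0.00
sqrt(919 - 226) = 3*sqrt(77) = 26.32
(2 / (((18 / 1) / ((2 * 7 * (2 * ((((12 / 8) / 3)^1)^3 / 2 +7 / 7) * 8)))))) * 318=25228 / 3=8409.33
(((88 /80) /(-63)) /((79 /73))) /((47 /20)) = -1606 /233919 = -0.01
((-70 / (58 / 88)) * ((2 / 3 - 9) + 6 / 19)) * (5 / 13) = 7037800 / 21489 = 327.51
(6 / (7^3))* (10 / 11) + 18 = 67974 / 3773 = 18.02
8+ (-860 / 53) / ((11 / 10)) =-3936 / 583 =-6.75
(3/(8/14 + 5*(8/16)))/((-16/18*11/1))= -189/1892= -0.10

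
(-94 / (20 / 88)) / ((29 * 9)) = -2068 / 1305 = -1.58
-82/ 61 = -1.34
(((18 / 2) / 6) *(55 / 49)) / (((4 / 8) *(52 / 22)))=1815 / 1274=1.42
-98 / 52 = -49 / 26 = -1.88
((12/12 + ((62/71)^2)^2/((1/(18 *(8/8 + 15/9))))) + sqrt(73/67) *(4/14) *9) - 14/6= 18 *sqrt(4891)/469 + 2026145660/76235043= 29.26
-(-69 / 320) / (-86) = -69 / 27520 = -0.00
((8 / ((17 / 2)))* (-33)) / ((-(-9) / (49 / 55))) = -784 / 255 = -3.07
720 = 720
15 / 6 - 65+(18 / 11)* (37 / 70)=-47459 / 770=-61.64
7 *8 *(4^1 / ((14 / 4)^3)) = 5.22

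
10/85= 2/17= 0.12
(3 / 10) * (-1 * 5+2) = -9 / 10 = -0.90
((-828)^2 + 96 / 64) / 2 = 1371171 / 4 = 342792.75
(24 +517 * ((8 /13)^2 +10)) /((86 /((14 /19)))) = 6376118 /138073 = 46.18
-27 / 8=-3.38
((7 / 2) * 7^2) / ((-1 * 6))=-28.58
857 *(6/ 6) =857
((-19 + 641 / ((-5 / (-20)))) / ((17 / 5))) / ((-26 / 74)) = -470825 / 221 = -2130.43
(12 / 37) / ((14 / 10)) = 60 / 259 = 0.23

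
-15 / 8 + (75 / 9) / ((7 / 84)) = 785 / 8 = 98.12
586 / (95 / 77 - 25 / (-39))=879879 / 2815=312.57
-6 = -6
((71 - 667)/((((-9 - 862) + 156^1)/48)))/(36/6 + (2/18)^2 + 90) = 2317248/5560555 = 0.42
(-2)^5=-32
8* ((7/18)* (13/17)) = 364/153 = 2.38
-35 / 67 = -0.52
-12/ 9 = -4/ 3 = -1.33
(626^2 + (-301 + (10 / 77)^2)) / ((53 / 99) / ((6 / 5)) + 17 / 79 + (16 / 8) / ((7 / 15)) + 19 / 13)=128753970034950 / 2107205177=61101.77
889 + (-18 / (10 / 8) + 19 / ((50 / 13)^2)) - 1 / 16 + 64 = 9398219 / 10000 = 939.82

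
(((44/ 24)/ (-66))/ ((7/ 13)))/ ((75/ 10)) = -13/ 1890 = -0.01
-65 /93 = -0.70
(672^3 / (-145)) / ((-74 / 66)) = 10014326784 / 5365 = 1866603.31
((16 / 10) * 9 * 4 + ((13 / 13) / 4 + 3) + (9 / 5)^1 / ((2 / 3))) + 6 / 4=1301 / 20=65.05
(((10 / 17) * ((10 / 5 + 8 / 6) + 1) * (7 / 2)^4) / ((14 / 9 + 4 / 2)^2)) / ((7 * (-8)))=-601965 / 1114112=-0.54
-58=-58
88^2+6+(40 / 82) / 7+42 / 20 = 7752.17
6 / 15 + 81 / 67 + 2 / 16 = 4647 / 2680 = 1.73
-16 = -16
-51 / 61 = -0.84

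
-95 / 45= -19 / 9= -2.11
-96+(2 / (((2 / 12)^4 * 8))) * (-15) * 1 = -4956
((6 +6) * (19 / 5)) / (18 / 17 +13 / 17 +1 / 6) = 23256 / 1015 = 22.91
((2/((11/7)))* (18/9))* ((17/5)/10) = 238/275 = 0.87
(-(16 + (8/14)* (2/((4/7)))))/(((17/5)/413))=-37170/17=-2186.47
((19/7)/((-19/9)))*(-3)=27/7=3.86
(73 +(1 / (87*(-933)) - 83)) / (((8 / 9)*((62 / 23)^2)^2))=-227150017951 / 1066142195072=-0.21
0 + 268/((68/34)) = 134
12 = 12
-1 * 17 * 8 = -136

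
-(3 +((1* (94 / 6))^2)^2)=-4879924 / 81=-60245.98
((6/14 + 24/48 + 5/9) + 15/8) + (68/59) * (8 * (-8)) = -2093521/29736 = -70.40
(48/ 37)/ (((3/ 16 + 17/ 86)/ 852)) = 28136448/ 9805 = 2869.60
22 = 22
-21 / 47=-0.45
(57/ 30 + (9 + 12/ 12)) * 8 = 95.20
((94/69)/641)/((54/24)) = 376/398061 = 0.00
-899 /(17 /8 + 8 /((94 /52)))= -338024 /2463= -137.24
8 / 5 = 1.60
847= 847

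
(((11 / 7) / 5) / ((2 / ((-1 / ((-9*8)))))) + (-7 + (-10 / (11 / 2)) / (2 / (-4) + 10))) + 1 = -6519461 / 1053360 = -6.19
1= 1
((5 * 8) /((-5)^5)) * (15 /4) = -6 /125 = -0.05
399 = 399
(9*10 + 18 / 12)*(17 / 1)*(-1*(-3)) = 9333 / 2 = 4666.50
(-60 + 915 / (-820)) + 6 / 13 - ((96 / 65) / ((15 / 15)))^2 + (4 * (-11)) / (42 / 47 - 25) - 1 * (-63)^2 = -287616601397 / 71368700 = -4030.01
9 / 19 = 0.47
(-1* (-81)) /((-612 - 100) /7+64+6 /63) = -1701 /790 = -2.15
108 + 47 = 155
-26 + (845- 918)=-99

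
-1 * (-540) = 540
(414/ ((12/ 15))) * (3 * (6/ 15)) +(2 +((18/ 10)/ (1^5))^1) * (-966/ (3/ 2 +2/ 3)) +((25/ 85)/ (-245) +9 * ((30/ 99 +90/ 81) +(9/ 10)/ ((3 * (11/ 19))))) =-1257688987/ 1191190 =-1055.83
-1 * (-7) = 7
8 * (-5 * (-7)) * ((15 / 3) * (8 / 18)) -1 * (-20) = 5780 / 9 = 642.22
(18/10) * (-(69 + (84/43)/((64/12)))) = -107379/860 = -124.86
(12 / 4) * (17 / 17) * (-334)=-1002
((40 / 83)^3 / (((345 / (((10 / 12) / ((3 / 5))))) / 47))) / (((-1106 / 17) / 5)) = -319600000 / 196359089031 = -0.00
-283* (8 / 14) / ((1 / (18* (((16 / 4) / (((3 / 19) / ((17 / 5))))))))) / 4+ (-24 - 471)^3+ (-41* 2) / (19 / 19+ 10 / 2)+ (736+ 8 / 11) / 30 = -46719767158 / 385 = -121350044.57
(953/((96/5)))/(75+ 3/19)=0.66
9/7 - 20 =-131/7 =-18.71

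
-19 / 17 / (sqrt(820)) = -19 * sqrt(205) / 6970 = -0.04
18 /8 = 9 /4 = 2.25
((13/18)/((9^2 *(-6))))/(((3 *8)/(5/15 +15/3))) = -13/39366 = -0.00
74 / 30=37 / 15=2.47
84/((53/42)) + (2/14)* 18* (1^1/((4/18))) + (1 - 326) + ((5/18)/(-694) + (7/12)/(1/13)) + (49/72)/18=-39915854663/166843152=-239.24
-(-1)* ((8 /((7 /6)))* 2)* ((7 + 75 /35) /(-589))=-6144 /28861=-0.21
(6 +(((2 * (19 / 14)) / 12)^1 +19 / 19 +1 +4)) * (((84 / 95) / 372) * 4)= 1027 / 8835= 0.12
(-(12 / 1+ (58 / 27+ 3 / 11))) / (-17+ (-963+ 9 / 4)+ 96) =17132 / 1047519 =0.02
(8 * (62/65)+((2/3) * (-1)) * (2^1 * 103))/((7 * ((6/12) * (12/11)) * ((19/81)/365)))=-91392642/1729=-52858.67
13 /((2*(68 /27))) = 2.58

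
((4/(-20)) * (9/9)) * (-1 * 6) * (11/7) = 1.89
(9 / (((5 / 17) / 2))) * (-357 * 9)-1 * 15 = -983253 / 5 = -196650.60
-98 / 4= -49 / 2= -24.50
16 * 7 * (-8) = -896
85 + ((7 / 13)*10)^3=529745 / 2197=241.12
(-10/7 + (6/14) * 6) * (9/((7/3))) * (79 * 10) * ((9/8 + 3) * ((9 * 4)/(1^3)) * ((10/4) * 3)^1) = 3878577.55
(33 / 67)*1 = 33 / 67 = 0.49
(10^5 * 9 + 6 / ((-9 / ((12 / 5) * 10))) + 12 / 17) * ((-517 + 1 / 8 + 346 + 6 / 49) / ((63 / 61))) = -15617343477725 / 104958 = -148796123.00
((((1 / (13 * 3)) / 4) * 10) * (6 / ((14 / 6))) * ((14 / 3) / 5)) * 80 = 160 / 13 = 12.31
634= 634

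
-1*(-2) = 2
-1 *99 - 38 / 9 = -929 / 9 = -103.22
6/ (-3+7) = 3/ 2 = 1.50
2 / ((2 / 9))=9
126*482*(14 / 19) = 850248 / 19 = 44749.89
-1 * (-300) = 300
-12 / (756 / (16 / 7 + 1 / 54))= -871 / 23814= -0.04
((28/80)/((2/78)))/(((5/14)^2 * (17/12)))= 160524/2125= 75.54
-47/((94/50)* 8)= -25/8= -3.12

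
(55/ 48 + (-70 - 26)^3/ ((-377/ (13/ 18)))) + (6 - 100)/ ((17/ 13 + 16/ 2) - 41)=243597029/ 143376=1699.01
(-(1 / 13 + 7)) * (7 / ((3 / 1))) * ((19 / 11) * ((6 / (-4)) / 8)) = 3059 / 572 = 5.35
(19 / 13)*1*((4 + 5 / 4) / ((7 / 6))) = 171 / 26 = 6.58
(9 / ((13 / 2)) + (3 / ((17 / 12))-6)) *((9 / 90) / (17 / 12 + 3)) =-3312 / 58565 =-0.06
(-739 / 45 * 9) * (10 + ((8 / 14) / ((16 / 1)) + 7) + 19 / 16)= -1508299 / 560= -2693.39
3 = 3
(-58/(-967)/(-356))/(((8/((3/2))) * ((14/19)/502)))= -0.02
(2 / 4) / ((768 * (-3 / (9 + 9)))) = -1 / 256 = -0.00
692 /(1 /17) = 11764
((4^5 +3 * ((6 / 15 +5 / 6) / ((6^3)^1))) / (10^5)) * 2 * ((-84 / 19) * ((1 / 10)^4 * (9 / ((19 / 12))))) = -0.00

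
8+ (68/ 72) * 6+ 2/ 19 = 785/ 57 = 13.77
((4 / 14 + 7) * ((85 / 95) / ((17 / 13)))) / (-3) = -221 / 133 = -1.66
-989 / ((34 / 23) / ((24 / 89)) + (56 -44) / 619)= -168964716 / 939859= -179.78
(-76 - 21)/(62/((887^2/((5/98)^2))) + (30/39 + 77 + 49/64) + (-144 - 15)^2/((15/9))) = -762262341538880/119817698114165889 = -0.01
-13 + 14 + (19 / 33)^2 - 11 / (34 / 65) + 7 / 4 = -1329079 / 74052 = -17.95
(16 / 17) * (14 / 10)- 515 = -43663 / 85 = -513.68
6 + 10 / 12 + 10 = 101 / 6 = 16.83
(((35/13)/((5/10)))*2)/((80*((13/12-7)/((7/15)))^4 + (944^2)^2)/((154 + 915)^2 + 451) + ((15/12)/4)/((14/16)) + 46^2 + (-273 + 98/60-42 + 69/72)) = 92227027603200/5964337854693528167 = 0.00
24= 24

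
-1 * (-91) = 91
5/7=0.71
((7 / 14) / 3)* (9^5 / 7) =19683 / 14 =1405.93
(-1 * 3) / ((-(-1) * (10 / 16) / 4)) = -96 / 5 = -19.20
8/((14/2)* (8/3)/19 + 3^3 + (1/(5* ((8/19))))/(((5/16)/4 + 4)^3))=13512481560/47275882073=0.29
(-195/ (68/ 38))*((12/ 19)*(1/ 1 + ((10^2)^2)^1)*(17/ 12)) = -1950195/ 2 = -975097.50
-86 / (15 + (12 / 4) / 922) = -79292 / 13833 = -5.73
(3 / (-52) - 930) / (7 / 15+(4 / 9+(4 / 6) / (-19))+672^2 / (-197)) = 1163717415 / 2867107412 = 0.41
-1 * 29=-29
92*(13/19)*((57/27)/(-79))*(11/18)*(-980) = 6446440/6399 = 1007.41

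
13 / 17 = 0.76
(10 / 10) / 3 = 1 / 3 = 0.33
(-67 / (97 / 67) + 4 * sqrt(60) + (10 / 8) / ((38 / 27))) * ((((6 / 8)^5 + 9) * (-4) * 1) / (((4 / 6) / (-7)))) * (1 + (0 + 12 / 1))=-1728165060531 / 7548928 + 2582307 * sqrt(15) / 64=-72659.29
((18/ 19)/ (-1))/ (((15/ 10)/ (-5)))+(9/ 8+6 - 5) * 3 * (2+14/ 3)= 1735/ 38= 45.66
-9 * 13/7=-117/7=-16.71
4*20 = 80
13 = 13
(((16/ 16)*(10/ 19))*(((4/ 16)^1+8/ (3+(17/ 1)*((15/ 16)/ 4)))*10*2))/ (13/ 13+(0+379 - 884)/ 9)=-187125/ 702088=-0.27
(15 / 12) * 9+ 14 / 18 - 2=361 / 36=10.03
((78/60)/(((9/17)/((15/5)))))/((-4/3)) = -221/40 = -5.52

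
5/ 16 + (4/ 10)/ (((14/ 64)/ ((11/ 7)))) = 12489/ 3920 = 3.19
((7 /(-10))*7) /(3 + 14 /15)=-147 /118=-1.25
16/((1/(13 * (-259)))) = -53872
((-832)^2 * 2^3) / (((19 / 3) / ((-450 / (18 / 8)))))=-3322675200 / 19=-174877642.11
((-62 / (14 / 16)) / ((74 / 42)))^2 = 2214144 / 1369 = 1617.34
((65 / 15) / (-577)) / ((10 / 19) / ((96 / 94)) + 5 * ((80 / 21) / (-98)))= -677768 / 28968285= -0.02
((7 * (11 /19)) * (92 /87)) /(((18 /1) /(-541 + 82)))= -60214 /551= -109.28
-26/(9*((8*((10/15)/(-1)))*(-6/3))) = -13/48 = -0.27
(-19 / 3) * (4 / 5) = -76 / 15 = -5.07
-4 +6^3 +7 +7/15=3292/15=219.47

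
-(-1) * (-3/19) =-3/19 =-0.16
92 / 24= 23 / 6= 3.83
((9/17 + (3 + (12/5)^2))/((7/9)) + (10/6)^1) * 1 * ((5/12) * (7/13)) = 121471/39780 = 3.05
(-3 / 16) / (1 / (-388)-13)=291 / 20180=0.01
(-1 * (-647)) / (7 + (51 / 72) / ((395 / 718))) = 3066780 / 39283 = 78.07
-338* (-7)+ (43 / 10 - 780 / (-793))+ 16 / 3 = 4349209 / 1830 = 2376.62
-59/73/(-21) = 59/1533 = 0.04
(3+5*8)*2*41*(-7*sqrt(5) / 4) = -12341*sqrt(5) / 2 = -13797.66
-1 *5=-5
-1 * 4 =-4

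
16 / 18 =8 / 9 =0.89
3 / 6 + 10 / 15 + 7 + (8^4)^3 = 412316860465 / 6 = 68719476744.17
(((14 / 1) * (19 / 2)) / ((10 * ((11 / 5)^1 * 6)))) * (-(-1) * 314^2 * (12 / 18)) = 6556634 / 99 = 66228.63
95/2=47.50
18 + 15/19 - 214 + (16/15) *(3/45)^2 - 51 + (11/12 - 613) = -220151159/256500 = -858.29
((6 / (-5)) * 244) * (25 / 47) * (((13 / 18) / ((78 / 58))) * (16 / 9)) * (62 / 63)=-35096960 / 239841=-146.33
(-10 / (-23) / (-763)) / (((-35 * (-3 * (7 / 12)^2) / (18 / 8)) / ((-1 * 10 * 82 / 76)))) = 44280 / 114366833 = 0.00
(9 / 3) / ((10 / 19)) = 57 / 10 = 5.70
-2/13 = -0.15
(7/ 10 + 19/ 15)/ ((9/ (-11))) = -649/ 270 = -2.40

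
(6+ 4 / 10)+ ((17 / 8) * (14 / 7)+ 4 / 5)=229 / 20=11.45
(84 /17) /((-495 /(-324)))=3024 /935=3.23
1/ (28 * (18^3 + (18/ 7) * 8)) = 1/ 163872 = 0.00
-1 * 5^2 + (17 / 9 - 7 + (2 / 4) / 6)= -1081 / 36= -30.03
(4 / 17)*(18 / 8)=0.53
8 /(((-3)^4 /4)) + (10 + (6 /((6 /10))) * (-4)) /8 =-1087 /324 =-3.35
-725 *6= -4350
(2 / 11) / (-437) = -2 / 4807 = -0.00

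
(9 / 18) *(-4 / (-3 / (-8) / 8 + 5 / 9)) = -1152 / 347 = -3.32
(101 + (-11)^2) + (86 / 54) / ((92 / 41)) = 553211 / 2484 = 222.71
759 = 759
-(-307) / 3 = 307 / 3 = 102.33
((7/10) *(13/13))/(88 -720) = -7/6320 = -0.00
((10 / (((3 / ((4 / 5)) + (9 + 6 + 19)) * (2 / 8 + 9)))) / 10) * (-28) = -448 / 5587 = -0.08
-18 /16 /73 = -9 /584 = -0.02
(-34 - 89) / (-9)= 41 / 3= 13.67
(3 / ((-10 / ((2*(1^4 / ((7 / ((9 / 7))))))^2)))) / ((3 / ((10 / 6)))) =-0.02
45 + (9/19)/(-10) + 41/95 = 8623/190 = 45.38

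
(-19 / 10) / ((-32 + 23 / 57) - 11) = 1083 / 24280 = 0.04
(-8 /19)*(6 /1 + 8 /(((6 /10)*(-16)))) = -124 /57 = -2.18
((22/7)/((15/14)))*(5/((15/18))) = 88/5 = 17.60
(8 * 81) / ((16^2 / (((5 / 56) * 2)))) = 405 / 896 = 0.45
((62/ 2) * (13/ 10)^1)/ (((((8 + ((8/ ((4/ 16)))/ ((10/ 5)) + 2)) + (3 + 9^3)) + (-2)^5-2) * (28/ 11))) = 4433/ 202720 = 0.02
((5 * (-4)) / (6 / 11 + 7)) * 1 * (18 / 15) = -264 / 83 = -3.18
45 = 45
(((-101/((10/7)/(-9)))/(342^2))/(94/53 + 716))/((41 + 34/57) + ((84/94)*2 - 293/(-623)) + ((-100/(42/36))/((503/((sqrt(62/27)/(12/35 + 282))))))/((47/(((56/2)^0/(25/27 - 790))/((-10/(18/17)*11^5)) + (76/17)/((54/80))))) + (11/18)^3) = 49614171630158392856780546007258139174687344*sqrt(186)/1346114915420254955220027657435572367840937615802389160263 + 43973819133991012044750759423189887649967933677950709/255761833929848441491805254912758749889778147002453940449970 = 0.00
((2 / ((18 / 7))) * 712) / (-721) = -712 / 927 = -0.77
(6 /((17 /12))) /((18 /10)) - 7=-79 /17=-4.65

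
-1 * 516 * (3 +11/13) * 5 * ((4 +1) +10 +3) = -178615.38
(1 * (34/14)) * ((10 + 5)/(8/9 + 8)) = 459/112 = 4.10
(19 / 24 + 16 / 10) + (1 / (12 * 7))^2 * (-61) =84073 / 35280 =2.38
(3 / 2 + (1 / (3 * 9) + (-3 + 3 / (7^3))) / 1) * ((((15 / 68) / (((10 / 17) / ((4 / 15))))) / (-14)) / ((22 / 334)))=899629 / 5704776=0.16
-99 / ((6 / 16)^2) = -704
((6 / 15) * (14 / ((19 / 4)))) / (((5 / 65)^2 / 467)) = 8839376 / 95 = 93046.06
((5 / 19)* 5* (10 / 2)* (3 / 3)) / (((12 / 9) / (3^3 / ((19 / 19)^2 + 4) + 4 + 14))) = 8775 / 76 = 115.46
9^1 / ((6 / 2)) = 3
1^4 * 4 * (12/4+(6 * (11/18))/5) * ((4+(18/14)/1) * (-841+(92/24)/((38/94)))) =-56117456/855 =-65634.45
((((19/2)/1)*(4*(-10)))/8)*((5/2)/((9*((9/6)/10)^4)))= -19000000/729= -26063.10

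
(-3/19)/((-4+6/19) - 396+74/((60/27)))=30/69613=0.00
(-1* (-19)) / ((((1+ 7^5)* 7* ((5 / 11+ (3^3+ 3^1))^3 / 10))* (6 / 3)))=2299 / 80424026200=0.00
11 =11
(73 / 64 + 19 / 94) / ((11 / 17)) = 68663 / 33088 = 2.08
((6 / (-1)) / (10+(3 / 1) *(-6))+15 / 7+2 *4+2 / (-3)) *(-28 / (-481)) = 859 / 1443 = 0.60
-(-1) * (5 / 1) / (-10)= -1 / 2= -0.50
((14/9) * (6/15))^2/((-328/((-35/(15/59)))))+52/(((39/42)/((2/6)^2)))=1590274/249075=6.38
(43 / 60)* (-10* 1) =-43 / 6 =-7.17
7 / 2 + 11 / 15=127 / 30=4.23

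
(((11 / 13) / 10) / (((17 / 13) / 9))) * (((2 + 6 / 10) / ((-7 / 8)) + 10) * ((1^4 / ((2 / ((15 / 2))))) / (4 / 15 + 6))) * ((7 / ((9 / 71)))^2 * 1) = 47743311 / 6392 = 7469.23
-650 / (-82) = 325 / 41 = 7.93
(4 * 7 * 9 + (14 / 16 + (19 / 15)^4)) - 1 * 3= 102241943 / 405000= 252.45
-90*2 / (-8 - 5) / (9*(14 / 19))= 190 / 91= 2.09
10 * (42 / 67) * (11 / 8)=1155 / 134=8.62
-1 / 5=-0.20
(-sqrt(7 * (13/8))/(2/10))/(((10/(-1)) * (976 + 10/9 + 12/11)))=99 * sqrt(182)/774736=0.00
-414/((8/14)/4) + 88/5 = -14402/5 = -2880.40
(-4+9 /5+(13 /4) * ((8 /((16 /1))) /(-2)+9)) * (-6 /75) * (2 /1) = -4.20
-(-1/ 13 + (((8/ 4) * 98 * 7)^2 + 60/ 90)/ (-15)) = 73413047/ 585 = 125492.39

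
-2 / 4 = -1 / 2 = -0.50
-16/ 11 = -1.45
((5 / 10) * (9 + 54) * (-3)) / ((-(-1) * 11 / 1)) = -189 / 22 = -8.59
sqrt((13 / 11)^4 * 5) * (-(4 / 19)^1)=-676 * sqrt(5) / 2299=-0.66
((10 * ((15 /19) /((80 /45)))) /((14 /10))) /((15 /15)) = 3.17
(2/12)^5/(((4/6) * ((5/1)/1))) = 1/25920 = 0.00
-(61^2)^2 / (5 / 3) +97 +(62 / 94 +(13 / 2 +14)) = -3904471627 / 470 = -8307386.44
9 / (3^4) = 1 / 9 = 0.11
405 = 405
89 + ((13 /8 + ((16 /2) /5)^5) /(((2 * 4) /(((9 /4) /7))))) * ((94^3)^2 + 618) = 939920327923648877 /2800000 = 335685831401.30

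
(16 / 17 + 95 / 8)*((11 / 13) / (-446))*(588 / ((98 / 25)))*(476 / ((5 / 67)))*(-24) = 1618584660 / 2899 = 558325.17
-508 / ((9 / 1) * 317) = -508 / 2853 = -0.18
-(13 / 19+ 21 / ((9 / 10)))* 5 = -6845 / 57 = -120.09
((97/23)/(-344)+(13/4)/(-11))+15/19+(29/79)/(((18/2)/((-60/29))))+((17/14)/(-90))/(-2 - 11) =213129047191/534950456040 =0.40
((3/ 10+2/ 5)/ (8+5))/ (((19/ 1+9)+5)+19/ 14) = 49/ 31265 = 0.00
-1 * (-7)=7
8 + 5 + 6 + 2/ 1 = 21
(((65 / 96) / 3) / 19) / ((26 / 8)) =0.00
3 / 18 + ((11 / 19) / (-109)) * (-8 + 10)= 1939 / 12426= 0.16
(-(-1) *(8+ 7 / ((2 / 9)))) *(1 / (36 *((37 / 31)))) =0.92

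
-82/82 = -1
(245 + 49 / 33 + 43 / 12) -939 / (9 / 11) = -118483 / 132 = -897.60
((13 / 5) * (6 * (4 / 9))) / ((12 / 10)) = 5.78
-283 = -283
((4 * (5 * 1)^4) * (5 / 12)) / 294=3125 / 882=3.54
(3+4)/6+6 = 43/6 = 7.17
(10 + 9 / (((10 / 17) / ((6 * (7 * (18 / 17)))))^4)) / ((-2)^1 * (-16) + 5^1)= 183742543354 / 23125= 7945623.50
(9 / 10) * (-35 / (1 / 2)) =-63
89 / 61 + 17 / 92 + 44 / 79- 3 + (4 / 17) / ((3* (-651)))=-11766248933 / 14719596948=-0.80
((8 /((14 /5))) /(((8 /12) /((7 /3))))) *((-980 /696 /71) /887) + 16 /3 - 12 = -36527885 /5478999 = -6.67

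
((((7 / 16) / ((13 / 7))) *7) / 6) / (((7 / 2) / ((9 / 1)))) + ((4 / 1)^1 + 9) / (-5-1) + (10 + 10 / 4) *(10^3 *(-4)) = -50001.46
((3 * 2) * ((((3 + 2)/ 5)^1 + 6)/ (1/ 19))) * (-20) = -15960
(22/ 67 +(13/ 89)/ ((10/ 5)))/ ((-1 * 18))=-4787/ 214668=-0.02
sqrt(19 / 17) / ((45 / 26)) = 26*sqrt(323) / 765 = 0.61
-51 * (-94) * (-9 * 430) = -18552780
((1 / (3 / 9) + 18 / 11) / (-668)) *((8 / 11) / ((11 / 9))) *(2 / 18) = -102 / 222277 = -0.00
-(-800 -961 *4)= 4644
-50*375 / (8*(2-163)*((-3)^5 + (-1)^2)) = -9375 / 155848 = -0.06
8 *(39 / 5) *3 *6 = 5616 / 5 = 1123.20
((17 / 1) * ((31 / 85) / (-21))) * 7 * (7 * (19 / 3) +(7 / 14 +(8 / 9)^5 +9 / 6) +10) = -117.57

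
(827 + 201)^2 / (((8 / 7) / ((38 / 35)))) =5019724 / 5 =1003944.80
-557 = -557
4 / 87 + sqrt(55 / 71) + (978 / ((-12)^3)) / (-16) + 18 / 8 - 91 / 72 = sqrt(3905) / 71 + 47549 / 44544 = 1.95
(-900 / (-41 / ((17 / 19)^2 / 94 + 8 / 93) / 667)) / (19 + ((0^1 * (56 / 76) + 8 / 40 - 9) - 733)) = -74624543625 / 38968057999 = -1.92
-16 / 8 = -2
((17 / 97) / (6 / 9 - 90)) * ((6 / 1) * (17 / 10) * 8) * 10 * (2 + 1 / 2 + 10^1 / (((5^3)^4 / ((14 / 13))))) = -16510254197562 / 4125341796875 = -4.00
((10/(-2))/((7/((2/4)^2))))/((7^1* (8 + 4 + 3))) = -1/588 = -0.00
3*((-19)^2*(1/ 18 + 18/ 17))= 123101/ 102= 1206.87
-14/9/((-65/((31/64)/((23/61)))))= 13237/430560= 0.03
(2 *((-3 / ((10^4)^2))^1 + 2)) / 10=199999997 / 500000000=0.40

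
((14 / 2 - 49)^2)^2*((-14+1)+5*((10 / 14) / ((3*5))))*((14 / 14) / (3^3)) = -1470784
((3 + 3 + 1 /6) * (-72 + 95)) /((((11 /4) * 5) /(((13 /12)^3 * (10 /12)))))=1869647 /171072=10.93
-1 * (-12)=12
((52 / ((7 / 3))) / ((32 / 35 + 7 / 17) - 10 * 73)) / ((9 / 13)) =-57460 / 1300683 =-0.04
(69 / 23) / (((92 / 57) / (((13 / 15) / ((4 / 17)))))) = 12597 / 1840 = 6.85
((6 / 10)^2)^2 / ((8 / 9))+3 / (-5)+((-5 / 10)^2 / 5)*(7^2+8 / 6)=30937 / 15000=2.06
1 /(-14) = -1 /14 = -0.07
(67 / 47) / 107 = 67 / 5029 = 0.01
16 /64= 0.25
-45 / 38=-1.18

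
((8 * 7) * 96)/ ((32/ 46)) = 7728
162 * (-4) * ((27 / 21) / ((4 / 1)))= -1458 / 7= -208.29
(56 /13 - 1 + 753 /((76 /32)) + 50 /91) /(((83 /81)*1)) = 3457161 /11039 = 313.18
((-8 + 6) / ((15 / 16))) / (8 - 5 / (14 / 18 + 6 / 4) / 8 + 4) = -5248 / 28845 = -0.18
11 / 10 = 1.10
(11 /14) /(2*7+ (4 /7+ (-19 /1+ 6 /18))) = -33 /172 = -0.19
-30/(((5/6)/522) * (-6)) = 3132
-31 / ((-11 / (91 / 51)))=2821 / 561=5.03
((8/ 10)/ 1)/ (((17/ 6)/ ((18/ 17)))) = 432/ 1445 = 0.30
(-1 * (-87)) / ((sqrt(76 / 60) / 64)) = 5568 * sqrt(285) / 19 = 4947.30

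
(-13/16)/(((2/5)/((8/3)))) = -65/12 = -5.42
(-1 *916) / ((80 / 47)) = -10763 / 20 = -538.15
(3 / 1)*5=15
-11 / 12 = -0.92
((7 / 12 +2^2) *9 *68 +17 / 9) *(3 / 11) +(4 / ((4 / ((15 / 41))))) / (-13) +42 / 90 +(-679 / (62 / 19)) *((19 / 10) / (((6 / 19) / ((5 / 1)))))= -119821880807 / 21810360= -5493.81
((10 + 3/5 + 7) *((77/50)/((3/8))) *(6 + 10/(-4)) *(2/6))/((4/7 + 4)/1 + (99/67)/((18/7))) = 88982432/5430375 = 16.39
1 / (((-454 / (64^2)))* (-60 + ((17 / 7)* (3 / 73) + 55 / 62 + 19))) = 64884736 / 287766765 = 0.23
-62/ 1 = -62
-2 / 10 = -1 / 5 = -0.20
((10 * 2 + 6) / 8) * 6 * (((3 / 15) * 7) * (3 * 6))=2457 / 5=491.40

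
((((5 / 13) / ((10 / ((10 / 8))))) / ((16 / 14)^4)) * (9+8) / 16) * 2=204085 / 3407872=0.06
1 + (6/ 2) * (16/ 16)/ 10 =13/ 10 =1.30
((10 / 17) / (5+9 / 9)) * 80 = 400 / 51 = 7.84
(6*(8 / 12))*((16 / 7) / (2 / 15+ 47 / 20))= 3840 / 1043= 3.68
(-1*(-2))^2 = 4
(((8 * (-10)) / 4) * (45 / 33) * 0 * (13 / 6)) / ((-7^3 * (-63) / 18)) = 0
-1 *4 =-4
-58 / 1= -58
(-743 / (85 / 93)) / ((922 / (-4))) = 138198 / 39185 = 3.53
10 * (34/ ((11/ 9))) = 3060/ 11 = 278.18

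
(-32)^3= -32768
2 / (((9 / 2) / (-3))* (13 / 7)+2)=-28 / 11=-2.55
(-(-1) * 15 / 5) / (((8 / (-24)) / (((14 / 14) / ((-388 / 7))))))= 63 / 388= 0.16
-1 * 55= -55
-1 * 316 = -316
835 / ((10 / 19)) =3173 / 2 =1586.50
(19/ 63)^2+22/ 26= 48352/ 51597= 0.94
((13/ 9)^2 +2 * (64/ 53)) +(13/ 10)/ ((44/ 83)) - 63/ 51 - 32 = -26.28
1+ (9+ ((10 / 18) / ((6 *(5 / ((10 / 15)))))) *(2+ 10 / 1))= 274 / 27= 10.15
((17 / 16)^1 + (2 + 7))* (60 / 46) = 105 / 8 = 13.12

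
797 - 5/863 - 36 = 656738/863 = 760.99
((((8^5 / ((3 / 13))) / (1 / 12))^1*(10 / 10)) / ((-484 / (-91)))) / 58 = 19382272 / 3509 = 5523.59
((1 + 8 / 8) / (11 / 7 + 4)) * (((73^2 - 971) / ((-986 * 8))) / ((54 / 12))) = -15253 / 346086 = -0.04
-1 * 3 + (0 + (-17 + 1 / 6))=-119 / 6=-19.83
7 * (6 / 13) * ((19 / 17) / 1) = 798 / 221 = 3.61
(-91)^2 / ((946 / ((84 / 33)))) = 115934 / 5203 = 22.28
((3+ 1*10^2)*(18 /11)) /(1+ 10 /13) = 24102 /253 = 95.26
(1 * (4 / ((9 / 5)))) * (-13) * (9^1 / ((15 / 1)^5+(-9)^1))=-0.00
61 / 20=3.05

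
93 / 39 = 31 / 13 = 2.38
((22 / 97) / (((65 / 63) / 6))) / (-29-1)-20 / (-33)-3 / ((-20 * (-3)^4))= 21120787 / 37451700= 0.56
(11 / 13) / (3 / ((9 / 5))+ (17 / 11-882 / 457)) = 165891 / 251368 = 0.66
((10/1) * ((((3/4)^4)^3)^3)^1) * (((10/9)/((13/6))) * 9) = 11257097647274934075/7673845534663173472256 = 0.00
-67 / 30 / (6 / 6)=-67 / 30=-2.23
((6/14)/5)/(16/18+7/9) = 9/175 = 0.05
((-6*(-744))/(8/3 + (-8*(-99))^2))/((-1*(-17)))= 1674/3998825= 0.00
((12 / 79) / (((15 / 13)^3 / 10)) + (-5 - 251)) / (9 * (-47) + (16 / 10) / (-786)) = 593799944 / 984970815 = 0.60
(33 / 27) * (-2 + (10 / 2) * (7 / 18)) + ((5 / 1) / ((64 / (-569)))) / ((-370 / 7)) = 0.77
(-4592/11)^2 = 21086464/121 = 174268.30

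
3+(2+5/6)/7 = 143/42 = 3.40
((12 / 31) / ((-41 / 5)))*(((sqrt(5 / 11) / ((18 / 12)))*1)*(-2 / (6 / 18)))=240*sqrt(55) / 13981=0.13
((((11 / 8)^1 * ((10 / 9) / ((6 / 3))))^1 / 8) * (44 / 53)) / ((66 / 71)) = 3905 / 45792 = 0.09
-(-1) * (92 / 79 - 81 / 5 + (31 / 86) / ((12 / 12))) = -498509 / 33970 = -14.67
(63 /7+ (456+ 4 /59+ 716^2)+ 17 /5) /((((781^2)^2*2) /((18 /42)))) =227057577 /768288250440865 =0.00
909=909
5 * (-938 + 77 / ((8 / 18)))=-15295 / 4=-3823.75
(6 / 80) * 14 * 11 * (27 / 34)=6237 / 680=9.17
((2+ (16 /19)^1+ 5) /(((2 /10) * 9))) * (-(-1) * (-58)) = -43210 /171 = -252.69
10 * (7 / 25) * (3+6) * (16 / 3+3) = 210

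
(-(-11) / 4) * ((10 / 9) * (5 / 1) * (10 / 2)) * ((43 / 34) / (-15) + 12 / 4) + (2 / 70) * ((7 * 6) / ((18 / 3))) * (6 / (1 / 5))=419941 / 1836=228.73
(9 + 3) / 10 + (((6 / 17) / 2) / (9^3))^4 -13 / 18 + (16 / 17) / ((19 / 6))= 42881627914293943 / 55331746791624990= 0.77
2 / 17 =0.12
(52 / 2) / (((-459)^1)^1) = -26 / 459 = -0.06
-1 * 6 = -6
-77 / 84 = -0.92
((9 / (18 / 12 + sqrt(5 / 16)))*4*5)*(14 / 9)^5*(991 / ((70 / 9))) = 101451.47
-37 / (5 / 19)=-703 / 5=-140.60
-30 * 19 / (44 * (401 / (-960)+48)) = -136800 / 502469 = -0.27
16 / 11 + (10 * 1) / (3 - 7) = -23 / 22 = -1.05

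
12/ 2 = 6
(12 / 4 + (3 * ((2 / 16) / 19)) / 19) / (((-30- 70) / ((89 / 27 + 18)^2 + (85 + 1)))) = -2215007 / 136800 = -16.19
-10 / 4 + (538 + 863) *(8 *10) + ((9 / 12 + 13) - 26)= 448261 / 4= 112065.25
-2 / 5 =-0.40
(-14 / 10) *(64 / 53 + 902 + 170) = -1502.49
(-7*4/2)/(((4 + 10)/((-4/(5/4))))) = 16/5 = 3.20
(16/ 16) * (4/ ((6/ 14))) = 28/ 3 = 9.33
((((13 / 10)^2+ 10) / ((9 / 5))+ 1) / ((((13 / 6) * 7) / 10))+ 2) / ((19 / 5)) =9475 / 5187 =1.83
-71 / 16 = -4.44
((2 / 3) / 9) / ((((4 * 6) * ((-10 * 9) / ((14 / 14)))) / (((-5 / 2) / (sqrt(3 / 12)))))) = 1 / 5832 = 0.00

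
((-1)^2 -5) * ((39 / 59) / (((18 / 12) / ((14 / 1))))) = -1456 / 59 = -24.68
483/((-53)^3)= -483/148877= -0.00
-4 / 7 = -0.57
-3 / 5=-0.60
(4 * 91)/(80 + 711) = 52/113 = 0.46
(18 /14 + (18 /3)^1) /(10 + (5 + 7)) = 51 /154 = 0.33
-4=-4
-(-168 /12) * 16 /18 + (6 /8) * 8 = 166 /9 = 18.44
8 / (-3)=-8 / 3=-2.67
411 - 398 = 13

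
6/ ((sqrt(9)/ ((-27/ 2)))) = -27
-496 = -496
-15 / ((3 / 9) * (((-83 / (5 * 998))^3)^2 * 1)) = -694729575168615045000000 / 326940373369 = -2124942747234.56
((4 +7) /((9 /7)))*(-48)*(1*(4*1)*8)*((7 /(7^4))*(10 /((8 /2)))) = -14080 /147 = -95.78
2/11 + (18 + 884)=902.18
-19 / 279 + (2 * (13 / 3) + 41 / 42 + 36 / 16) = 92375 / 7812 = 11.82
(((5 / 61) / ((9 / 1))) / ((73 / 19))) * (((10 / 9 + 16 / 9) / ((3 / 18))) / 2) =2470 / 120231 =0.02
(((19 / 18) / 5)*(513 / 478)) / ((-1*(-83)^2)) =-1083 / 32929420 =-0.00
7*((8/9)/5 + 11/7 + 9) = 3386/45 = 75.24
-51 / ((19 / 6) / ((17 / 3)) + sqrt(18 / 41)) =1350786 / 6007 - 176868 *sqrt(82) / 6007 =-41.75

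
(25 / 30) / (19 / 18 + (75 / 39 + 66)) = 195 / 16141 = 0.01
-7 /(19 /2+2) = -14 /23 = -0.61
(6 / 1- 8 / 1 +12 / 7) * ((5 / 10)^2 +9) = -37 / 14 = -2.64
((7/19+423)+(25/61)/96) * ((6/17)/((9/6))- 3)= -2213988533/1891488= -1170.50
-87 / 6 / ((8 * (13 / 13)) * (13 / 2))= -29 / 104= -0.28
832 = 832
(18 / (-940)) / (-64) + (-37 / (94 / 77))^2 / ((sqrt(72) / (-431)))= 9 / 30080- 3498341231 *sqrt(2) / 106032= -46659.51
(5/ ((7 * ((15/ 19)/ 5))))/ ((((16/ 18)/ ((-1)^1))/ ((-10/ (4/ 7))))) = 1425/ 16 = 89.06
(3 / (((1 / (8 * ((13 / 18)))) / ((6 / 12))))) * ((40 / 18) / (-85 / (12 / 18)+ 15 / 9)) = -208 / 1359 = -0.15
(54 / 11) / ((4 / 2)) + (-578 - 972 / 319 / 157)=-28826015 / 50083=-575.56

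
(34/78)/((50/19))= 323/1950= 0.17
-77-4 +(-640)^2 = 409519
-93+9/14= -1293/14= -92.36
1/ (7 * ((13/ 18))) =18/ 91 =0.20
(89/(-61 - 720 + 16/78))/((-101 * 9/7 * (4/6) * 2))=8099/12302204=0.00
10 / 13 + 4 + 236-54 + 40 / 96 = 29201 / 156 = 187.19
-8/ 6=-4/ 3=-1.33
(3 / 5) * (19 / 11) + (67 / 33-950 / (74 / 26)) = -183548 / 555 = -330.72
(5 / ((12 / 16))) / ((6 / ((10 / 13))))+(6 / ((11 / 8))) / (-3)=-772 / 1287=-0.60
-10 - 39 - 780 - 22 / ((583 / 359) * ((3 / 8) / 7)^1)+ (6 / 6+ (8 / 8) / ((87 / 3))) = -4983781 / 4611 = -1080.85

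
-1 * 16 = -16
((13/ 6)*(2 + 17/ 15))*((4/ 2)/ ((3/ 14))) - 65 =-221/ 135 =-1.64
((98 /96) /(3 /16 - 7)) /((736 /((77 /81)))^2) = -290521 /1162180058112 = -0.00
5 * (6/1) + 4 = 34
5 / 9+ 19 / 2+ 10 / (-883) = 159643 / 15894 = 10.04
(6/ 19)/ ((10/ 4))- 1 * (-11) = 1057/ 95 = 11.13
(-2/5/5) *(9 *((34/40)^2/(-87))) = 867/145000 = 0.01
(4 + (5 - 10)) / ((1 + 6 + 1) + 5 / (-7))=-7 / 51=-0.14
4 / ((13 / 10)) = 40 / 13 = 3.08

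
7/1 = 7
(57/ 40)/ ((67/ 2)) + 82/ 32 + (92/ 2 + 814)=4623563/ 5360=862.61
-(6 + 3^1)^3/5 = -729/5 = -145.80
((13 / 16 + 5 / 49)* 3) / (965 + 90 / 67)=144117 / 50760080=0.00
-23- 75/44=-1087/44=-24.70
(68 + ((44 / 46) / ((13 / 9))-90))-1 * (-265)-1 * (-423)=199332 / 299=666.66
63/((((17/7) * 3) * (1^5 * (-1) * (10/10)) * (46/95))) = -17.86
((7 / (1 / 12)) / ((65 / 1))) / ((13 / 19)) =1596 / 845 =1.89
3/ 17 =0.18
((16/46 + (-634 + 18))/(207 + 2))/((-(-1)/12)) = -169920/4807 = -35.35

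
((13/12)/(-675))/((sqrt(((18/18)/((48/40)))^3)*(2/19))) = -247*sqrt(30)/67500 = -0.02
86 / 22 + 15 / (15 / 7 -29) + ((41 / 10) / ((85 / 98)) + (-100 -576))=-667.92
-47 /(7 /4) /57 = -188 /399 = -0.47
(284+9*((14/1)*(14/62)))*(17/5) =164662/155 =1062.34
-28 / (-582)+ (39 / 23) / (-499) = 149329 / 3339807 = 0.04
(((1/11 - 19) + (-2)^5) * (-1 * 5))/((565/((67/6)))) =18760/3729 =5.03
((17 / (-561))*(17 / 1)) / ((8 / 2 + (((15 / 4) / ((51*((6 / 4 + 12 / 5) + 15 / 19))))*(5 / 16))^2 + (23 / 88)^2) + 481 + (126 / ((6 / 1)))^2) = -121028649984 / 217568612488897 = -0.00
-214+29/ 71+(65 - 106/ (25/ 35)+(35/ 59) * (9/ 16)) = -99415983/ 335120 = -296.66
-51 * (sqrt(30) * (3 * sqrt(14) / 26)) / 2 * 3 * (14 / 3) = -1071 * sqrt(105) / 13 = -844.19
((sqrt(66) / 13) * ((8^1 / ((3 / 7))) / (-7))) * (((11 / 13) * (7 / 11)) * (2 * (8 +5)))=-112 * sqrt(66) / 39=-23.33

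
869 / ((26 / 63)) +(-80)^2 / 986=27073471 / 12818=2112.14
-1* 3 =-3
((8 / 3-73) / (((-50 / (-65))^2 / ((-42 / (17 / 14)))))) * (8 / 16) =1747291 / 850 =2055.64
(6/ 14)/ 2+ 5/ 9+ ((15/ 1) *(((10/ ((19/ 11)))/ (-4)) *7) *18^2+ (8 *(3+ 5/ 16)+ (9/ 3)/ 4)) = -235624441/ 4788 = -49211.45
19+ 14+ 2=35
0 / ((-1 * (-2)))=0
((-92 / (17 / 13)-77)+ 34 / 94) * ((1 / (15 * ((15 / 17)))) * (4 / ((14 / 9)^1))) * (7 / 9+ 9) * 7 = -20670496 / 10575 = -1954.66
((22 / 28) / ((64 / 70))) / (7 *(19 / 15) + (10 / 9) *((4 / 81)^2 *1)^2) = 106540634475 / 1099241886656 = 0.10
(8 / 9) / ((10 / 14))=56 / 45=1.24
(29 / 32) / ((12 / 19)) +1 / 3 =679 / 384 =1.77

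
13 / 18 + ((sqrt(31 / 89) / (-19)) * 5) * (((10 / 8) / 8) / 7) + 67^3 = 5413747 / 18 - 25 * sqrt(2759) / 378784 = 300763.72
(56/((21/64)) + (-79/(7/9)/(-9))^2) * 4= 175244/147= 1192.14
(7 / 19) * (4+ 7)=77 / 19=4.05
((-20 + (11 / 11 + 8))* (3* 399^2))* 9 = -47282697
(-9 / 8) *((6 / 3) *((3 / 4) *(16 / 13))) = -27 / 13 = -2.08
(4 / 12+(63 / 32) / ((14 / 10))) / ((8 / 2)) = 167 / 384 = 0.43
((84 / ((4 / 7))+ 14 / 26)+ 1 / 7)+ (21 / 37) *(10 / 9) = 1498099 / 10101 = 148.31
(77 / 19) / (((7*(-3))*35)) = -11 / 1995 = -0.01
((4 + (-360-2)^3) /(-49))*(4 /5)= 189751696 /245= 774496.72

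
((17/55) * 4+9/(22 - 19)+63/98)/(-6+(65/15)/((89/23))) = -1003119/1003310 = -1.00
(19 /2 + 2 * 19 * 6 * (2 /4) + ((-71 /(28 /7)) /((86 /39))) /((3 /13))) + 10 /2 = 32205 /344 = 93.62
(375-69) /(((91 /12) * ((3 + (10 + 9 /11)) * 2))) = 5049 /3458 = 1.46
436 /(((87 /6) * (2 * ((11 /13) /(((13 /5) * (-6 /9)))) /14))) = -2063152 /4785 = -431.17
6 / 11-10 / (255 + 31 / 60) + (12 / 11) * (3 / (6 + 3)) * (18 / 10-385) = -10642714 / 76655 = -138.84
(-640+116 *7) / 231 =172 / 231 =0.74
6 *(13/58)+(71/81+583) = 1374685/2349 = 585.22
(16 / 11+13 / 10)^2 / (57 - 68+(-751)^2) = 91809 / 6824279000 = 0.00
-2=-2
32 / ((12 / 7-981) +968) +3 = 13 / 79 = 0.16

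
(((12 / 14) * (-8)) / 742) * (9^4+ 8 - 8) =-157464 / 2597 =-60.63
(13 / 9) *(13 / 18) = 169 / 162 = 1.04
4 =4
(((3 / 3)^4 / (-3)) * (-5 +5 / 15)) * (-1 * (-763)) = 10682 / 9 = 1186.89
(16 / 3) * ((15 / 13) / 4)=20 / 13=1.54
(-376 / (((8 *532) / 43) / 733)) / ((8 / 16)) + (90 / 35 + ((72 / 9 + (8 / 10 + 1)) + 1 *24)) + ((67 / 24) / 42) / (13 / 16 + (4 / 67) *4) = -5532.71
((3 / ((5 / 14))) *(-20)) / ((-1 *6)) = 28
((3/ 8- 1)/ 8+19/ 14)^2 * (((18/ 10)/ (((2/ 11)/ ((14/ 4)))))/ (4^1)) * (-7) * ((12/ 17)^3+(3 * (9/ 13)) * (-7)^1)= 29452164251103/ 20928593920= 1407.27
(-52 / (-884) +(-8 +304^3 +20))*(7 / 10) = 19666133.24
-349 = -349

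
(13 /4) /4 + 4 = 77 /16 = 4.81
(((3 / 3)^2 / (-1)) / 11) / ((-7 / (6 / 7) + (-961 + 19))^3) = 216 / 2038195358111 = 0.00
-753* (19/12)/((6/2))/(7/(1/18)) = -4769/1512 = -3.15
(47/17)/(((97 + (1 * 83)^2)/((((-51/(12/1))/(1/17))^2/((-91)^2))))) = 230911/925617056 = 0.00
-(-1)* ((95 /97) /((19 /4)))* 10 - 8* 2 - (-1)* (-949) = -93405 /97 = -962.94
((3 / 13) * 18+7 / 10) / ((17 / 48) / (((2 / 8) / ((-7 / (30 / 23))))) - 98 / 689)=-1203948 / 1921073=-0.63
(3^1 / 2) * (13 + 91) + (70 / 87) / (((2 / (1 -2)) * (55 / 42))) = 49666 / 319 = 155.69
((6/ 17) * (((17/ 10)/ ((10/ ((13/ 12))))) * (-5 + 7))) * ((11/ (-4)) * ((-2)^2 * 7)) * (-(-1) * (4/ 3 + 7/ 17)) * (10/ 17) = -89089/ 8670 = -10.28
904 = 904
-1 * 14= -14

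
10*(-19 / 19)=-10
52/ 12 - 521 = -1550/ 3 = -516.67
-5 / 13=-0.38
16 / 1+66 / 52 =449 / 26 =17.27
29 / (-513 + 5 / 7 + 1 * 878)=203 / 2560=0.08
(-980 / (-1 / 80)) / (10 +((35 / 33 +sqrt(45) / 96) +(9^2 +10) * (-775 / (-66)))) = 18877535846400 / 259956480191 - 546416640 * sqrt(5) / 259956480191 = 72.61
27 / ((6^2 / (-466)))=-699 / 2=-349.50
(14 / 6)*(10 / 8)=35 / 12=2.92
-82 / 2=-41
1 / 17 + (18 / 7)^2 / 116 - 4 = -93830 / 24157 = -3.88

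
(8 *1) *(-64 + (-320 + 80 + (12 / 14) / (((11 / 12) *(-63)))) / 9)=-3518656 / 4851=-725.35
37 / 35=1.06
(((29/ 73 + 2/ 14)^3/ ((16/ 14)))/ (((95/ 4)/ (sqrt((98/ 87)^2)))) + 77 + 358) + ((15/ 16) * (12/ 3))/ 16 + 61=34037897462053/ 68591477440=496.24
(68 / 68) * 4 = 4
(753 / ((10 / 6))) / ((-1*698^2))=-2259 / 2436020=-0.00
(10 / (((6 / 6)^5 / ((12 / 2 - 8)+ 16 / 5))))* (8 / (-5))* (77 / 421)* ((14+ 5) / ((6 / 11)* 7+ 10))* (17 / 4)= -43197 / 2105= -20.52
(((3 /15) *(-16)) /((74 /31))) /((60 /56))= -3472 /2775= -1.25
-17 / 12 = -1.42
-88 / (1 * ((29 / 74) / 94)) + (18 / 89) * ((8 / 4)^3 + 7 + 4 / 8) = -54471301 / 2581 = -21104.73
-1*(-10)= 10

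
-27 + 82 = 55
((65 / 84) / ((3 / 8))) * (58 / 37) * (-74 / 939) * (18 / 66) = -15080 / 216909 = -0.07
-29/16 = -1.81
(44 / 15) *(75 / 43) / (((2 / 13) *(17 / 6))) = 8580 / 731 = 11.74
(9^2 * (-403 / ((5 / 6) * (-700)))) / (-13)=-4.30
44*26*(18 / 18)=1144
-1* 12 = -12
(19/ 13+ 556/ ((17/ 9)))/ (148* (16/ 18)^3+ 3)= 47658375/ 17229823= 2.77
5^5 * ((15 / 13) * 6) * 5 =1406250 / 13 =108173.08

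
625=625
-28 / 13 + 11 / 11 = -15 / 13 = -1.15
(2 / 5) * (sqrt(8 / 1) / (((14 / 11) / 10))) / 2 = 22 * sqrt(2) / 7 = 4.44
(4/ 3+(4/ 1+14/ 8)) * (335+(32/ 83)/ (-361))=853193705/ 359556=2372.91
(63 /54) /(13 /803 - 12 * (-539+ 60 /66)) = 5621 /31110342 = 0.00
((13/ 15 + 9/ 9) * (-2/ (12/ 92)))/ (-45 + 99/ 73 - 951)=94024/ 3267405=0.03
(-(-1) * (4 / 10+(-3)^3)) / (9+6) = -133 / 75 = -1.77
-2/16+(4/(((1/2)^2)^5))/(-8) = -4097/8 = -512.12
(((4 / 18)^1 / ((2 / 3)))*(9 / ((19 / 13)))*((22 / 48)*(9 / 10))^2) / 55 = 3861 / 608000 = 0.01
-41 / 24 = -1.71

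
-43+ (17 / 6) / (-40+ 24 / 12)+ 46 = 667 / 228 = 2.93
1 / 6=0.17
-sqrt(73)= -8.54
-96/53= -1.81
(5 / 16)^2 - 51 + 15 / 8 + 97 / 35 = -414453 / 8960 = -46.26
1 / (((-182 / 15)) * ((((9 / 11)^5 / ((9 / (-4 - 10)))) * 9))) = 805255 / 50152284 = 0.02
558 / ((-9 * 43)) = -62 / 43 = -1.44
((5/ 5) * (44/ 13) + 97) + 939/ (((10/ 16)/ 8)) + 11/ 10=12120.68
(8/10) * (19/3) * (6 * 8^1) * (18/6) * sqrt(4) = 7296/5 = 1459.20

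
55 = 55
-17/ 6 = -2.83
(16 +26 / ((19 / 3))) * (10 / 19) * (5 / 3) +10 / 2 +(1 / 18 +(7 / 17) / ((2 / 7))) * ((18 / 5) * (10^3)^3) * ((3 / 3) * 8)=793622400416755 / 18411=43105882375.58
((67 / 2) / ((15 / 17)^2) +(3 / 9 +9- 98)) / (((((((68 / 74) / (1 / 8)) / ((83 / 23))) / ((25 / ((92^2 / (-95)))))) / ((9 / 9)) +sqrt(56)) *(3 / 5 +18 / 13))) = -2840515816739940625 *sqrt(14) / 203458922155659384- 1288861329763836400 / 25432365269457423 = -102.92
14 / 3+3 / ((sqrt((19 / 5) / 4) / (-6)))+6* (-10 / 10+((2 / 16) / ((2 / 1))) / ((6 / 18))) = -36* sqrt(95) / 19 - 5 / 24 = -18.68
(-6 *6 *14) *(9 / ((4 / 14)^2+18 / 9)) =-2179.06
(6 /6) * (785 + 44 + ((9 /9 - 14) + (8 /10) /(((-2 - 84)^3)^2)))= 412658579838721 /505709043920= 816.00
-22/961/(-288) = 11/138384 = 0.00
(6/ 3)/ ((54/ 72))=8/ 3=2.67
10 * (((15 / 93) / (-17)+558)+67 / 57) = 167967860 / 30039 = 5591.66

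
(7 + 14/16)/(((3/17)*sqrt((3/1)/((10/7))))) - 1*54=-54 + 17*sqrt(210)/8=-23.21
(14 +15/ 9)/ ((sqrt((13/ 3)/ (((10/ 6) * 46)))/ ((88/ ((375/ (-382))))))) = -1579952 * sqrt(2990)/ 14625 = -5907.23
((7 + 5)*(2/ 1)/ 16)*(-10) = -15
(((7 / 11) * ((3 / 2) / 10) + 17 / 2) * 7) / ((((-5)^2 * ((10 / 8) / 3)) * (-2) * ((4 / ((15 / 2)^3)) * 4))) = -76.15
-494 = -494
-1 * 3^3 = -27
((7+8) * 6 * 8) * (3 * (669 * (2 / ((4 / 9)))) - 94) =6435000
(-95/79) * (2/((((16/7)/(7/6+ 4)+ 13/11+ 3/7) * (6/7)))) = -6479/4740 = -1.37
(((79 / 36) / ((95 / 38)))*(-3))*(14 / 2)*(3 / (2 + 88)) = -0.61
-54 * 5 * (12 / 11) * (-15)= 48600 / 11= 4418.18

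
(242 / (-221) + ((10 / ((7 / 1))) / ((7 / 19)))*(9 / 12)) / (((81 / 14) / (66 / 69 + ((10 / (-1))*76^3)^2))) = 1933823004342003902 / 320229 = 6038875318419.02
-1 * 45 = -45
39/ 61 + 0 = 39/ 61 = 0.64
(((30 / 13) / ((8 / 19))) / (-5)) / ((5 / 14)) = -399 / 130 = -3.07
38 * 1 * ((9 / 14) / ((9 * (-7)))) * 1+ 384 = 18797 / 49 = 383.61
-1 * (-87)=87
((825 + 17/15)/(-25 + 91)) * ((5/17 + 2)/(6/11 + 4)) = 40274/6375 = 6.32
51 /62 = 0.82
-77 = -77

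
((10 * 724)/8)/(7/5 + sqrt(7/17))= 76925/94 - 22625 * sqrt(119)/658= 443.26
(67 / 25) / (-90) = -67 / 2250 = -0.03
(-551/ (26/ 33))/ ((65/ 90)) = -968.33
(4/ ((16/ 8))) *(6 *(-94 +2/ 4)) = -1122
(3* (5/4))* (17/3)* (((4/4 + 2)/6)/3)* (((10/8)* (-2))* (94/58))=-19975/1392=-14.35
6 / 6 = 1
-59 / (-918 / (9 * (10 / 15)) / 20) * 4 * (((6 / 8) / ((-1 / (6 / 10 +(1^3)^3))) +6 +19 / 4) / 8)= 11269 / 306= 36.83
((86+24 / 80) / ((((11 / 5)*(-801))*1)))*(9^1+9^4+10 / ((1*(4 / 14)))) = -5700115 / 17622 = -323.47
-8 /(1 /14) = -112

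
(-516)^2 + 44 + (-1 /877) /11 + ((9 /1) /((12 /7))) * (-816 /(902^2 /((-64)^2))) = 47499459628977 /178382677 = 266278.43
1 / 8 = 0.12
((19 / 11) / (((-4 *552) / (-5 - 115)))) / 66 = 95 / 66792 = 0.00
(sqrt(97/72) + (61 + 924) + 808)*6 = sqrt(194)/2 + 10758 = 10764.96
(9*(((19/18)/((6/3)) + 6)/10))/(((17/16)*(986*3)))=47/25143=0.00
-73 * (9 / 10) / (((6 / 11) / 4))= -2409 / 5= -481.80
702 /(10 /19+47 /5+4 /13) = 288990 /4213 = 68.59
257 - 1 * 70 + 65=252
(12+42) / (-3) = -18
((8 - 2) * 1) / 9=2 / 3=0.67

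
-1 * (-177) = 177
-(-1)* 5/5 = 1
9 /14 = 0.64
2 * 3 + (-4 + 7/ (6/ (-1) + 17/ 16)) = 46/ 79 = 0.58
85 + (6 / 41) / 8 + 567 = 106931 / 164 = 652.02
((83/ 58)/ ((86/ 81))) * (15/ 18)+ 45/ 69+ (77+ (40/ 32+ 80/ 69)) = 55883063/ 688344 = 81.18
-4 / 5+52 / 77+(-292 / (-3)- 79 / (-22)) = 232847 / 2310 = 100.80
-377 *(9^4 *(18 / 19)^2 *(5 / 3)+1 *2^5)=-1340043484 / 361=-3712031.81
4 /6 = 2 /3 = 0.67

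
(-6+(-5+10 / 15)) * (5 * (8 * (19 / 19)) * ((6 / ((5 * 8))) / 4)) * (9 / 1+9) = -279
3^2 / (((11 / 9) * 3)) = 27 / 11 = 2.45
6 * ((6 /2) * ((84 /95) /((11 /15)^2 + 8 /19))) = 68040 /4099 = 16.60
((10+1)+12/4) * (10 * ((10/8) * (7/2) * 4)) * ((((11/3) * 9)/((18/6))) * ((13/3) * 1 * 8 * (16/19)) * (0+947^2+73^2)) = 40456198182400/57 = 709757862849.12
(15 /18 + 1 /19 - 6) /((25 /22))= -6413 /1425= -4.50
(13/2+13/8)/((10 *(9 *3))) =13/432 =0.03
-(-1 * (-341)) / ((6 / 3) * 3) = -341 / 6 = -56.83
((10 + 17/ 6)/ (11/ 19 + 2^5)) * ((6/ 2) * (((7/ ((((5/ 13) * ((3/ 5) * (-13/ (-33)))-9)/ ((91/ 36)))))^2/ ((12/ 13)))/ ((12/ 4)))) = 388919531/ 231040512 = 1.68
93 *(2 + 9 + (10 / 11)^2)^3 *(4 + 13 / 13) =1362610885815 / 1771561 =769158.32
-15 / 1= -15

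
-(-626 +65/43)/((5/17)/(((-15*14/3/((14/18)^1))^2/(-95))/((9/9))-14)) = -860960886/4085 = -210761.54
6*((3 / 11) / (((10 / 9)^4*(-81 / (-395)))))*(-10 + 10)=0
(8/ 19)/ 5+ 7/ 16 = 793/ 1520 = 0.52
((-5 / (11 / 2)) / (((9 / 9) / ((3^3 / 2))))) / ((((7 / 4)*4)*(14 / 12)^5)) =-1049760 / 1294139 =-0.81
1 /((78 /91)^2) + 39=1453 /36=40.36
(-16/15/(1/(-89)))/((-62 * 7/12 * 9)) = -2848/9765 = -0.29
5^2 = 25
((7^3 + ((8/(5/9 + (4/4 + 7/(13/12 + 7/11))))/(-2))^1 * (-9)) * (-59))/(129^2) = -118471705/95635827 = -1.24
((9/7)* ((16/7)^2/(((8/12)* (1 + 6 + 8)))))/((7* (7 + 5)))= 96/12005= 0.01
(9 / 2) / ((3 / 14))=21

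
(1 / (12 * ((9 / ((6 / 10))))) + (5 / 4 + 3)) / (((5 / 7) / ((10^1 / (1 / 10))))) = 5362 / 9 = 595.78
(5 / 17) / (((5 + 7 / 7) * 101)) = 5 / 10302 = 0.00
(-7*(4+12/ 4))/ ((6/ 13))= -637/ 6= -106.17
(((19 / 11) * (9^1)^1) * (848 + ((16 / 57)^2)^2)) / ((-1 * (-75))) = 8951554384 / 50928075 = 175.77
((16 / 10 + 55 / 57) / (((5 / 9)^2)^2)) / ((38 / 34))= 27177849 / 1128125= 24.09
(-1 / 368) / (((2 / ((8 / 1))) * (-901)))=1 / 82892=0.00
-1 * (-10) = 10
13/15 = 0.87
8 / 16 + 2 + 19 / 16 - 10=-101 / 16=-6.31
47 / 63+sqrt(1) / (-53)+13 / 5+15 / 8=694801 / 133560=5.20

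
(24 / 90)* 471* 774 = 486072 / 5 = 97214.40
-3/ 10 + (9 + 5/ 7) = 9.41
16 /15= 1.07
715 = 715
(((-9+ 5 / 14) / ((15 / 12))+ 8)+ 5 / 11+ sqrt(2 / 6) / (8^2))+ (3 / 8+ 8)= sqrt(3) / 192+ 30539 / 3080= 9.92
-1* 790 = -790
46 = 46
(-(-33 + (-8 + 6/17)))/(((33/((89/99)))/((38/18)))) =1168481/499851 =2.34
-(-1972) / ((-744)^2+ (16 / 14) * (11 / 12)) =0.00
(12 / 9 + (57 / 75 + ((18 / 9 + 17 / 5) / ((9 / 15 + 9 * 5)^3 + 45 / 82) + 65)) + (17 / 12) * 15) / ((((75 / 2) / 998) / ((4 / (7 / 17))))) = 97114297370140916 / 4252055889375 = 22839.37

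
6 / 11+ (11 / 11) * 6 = 72 / 11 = 6.55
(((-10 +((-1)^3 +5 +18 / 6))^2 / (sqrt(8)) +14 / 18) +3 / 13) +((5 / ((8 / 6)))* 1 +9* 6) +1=9* sqrt(2) / 4 +27967 / 468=62.94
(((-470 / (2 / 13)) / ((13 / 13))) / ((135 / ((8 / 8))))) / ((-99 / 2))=1222 / 2673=0.46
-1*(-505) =505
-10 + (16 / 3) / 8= -28 / 3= -9.33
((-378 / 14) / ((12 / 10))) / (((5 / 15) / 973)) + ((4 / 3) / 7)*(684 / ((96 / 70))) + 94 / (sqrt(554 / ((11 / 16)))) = -131165 / 2 + 47*sqrt(6094) / 1108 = -65579.19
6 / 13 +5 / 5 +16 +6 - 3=266 / 13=20.46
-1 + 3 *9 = 26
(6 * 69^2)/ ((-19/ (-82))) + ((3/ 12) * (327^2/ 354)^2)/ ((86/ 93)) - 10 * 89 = 13383657942095/ 91007264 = 147061.43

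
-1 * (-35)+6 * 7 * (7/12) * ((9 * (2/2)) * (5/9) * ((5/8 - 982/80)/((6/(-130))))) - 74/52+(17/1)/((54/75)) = 30978.23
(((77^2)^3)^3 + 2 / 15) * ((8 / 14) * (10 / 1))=1086461394785817894682024297997396296 / 21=51736256894562756889620210000000000.00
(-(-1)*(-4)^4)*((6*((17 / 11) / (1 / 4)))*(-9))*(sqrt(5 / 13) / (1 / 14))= -741978.49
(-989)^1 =-989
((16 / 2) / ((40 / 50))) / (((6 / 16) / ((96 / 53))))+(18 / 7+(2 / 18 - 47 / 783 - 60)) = -2636398 / 290493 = -9.08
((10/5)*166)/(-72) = -83/18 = -4.61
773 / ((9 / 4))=3092 / 9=343.56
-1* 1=-1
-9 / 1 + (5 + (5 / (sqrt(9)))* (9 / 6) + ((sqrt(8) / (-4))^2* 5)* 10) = 47 / 2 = 23.50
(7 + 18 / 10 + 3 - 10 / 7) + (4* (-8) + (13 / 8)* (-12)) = -2879 / 70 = -41.13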